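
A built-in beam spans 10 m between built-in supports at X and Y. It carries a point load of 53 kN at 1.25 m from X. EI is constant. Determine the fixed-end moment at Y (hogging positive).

M_Y = 7.246 kN·m

Release both end moments; the primary structure is a simply-supported span XY with redundants M_X and M_Y.
End rotations of the released simple span under the applied load (×1/EI):
  at X: point load 53 at a = 1.25: Pab(L + b)/(6LEI) = 181.2/EI
  at Y: point load 53 at a = 1.25: Pab(L + a)/(6LEI) = 108.7/EI
  θ_X0 = 181.2/EI,  θ_Y0 = 108.7/EI
Flexibility coefficients: a unit moment at one end gives L/(3EI) there and L/(6EI) at the far end, so f₁₁ = f₂₂ = 3.333/EI and f₁₂ = f₂₁ = 1.667/EI.
Compatibility — zero rotation at each built-in end:
  3.333 M_X + 1.667 M_Y = 181.2
  1.667 M_X + 3.333 M_Y = 108.7
Solving the pair gives M_X = 50.72 kN·m and M_Y = 7.246 kN·m (hogging).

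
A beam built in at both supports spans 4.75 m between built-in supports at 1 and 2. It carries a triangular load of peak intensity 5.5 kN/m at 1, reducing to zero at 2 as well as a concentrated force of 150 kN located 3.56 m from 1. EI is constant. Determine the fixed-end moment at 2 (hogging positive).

M_2 = 104.4 kN·m

Release both end moments; the primary structure is a simply-supported span 12 with redundants M_1 and M_2.
End rotations of the released simple span under the applied load (×1/EI):
  at 1: triangular load, peak 5.5: w₀L³/(45EI) = 13.1/EI
  at 2: triangular load, peak 5.5: 7w₀L³/(360EI) = 11.46/EI
  at 1: point load 150 at a = 3.56: Pab(L + b)/(6LEI) = 132.4/EI
  at 2: point load 150 at a = 3.56: Pab(L + a)/(6LEI) = 185.3/EI
  θ_10 = 145.5/EI,  θ_20 = 196.7/EI
Flexibility coefficients: a unit moment at one end gives L/(3EI) there and L/(6EI) at the far end, so f₁₁ = f₂₂ = 1.583/EI and f₁₂ = f₂₁ = 0.7917/EI.
Compatibility — zero rotation at each built-in end:
  1.583 M_1 + 0.7917 M_2 = 145.5
  0.7917 M_1 + 1.583 M_2 = 196.7
Solving the pair gives M_1 = 39.72 kN·m and M_2 = 104.4 kN·m (hogging).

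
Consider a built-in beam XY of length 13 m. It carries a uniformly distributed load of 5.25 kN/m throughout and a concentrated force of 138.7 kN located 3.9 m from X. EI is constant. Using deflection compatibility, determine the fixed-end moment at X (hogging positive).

M_X = 339 kN·m

Release both end moments; the primary structure is a simply-supported span XY with redundants M_X and M_Y.
Simple-span end rotations at X and Y under the given loads:
  at X: UDL 5.25: wL³/(24EI) = 480.6/EI
  at Y: UDL 5.25: wL³/(24EI) = 480.6/EI
  at X: point load 138.7 at a = 3.9: Pab(L + b)/(6LEI) = 1395/EI
  at Y: point load 138.7 at a = 3.9: Pab(L + a)/(6LEI) = 1067/EI
  θ_X0 = 1875/EI,  θ_Y0 = 1547/EI
Flexibility coefficients: a unit moment at one end gives L/(3EI) there and L/(6EI) at the far end, so f₁₁ = f₂₂ = 4.333/EI and f₁₂ = f₂₁ = 2.167/EI.
Compatibility — zero rotation at each built-in end:
  4.333 M_X + 2.167 M_Y = 1875
  2.167 M_X + 4.333 M_Y = 1547
Solving the pair gives M_X = 339 kN·m and M_Y = 187.5 kN·m (hogging).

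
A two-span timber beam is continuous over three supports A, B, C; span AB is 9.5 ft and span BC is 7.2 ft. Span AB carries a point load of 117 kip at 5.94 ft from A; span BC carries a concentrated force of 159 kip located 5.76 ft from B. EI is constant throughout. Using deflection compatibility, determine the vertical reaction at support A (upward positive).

Release continuity at B by inserting a hinge; the redundant is the internal moment M_B. The primary structure is two simply-supported spans AB and BC.
Rotations at B on the released spans (each span's end-slope, ×1/EI):
  span AB: point load 117 at a = 5.94: Pab(L + a)/(6LEI) = 670.2/EI
  span BC: point load 159 at a = 5.76: Pab(L + b)/(6LEI) = 263.8/EI
  relative rotation θ_0 = (670.2 + 263.8)/EI = 933.9/EI
A unit hogging moment at B produces rotation L₁/(3EI) + L₂/(3EI) = 5.567/EI.
Compatibility: M_B·(L₁+L₂)/(3EI) = θ_0, giving M_B = 167.8 kip·ft (hogging).
Span AB, ΣM about A with M_B applied at B: R_B^{AB}·9.5 = 695 + 167.8, so R_B^{AB} = 90.82 kip and R_A = 117 − 90.82 = 26.18 kip.

R_A = 26.18 kip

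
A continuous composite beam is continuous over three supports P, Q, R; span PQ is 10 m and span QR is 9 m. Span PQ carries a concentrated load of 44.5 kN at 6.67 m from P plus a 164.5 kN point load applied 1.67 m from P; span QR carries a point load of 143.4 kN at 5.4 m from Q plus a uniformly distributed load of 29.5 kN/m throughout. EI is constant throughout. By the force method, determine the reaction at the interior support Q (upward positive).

R_Q = 322.8 kN

Take M_Q as the redundant. Released structure: two simple spans PQ and QR with a hinge at Q.
Discontinuity in slope at Q on the released structure — sum the simple-span end rotations:
  span PQ: point load 44.5 at a = 6.67: Pab(L + a)/(6LEI) = 274.6/EI
  span PQ: point load 164.5 at a = 1.67: Pab(L + a)/(6LEI) = 445.1/EI
  span QR: point load 143.4 at a = 5.4: Pab(L + b)/(6LEI) = 650.5/EI
  span QR: UDL 29.5: wL³/(24EI) = 896.1/EI
  relative rotation θ_0 = (719.7 + 1547)/EI = 2266/EI
A unit hogging moment at Q produces rotation L₁/(3EI) + L₂/(3EI) = 6.333/EI.
Slope continuity at Q: θ_0 = M_Q·6.333/EI, so M_Q = 2266/6.333 = 357.8 kN·m (hogging).
Span PQ, ΣM about P with M_Q applied at Q: R_Q^{PQ}·10 = 571.5 + 357.8, so R_Q^{PQ} = 92.94 kN and R_P = 209 − 92.94 = 116.1 kN.
Span QR, ΣM about R: R_Q^{QR}·9 = 1711 + 357.8, so R_Q^{QR} = 229.9 kN and R_R = 408.9 − 229.9 = 179 kN.
R_Q = 92.94 + 229.9 = 322.8 kN.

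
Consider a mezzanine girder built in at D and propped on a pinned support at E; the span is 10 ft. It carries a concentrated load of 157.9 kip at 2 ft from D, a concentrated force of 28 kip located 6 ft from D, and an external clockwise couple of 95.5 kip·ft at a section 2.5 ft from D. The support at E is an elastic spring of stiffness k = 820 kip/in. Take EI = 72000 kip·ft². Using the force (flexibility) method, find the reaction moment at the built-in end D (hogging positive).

M_D = 313.1 kip·ft

Remove the prop at E; the released (primary) structure is a cantilever built in at D.
Primary-structure tip deflection at E by superposition:
  point load 157.9 at a = 2: Pa²(3L − a)/(6EI) = 2947/EI
  point load 28 at a = 6: Pa²(3L − a)/(6EI) = 4032/EI
  clockwise couple 95.5 at a = 2.5: M₀a(2L − a)/(2EI) = 2089/EI
  δ_0 = 9069/EI
Flexibility coefficient — unit upward force at E: δ_{EE} = L³/(3EI) = 333.3/EI.
With EI = 72000 kip·ft²: δ_0 = 0.12595 ft and δ_{EE} = 0.00463 ft/kip.
Compatibility — the spring shortens by R_E/k under the reaction it provides: δ_0 − R_E·δ_{EE} = R_E/k. With 1/k = 1/(820×12) ft/kip = 0.000102 ft/kip, R_E = δ_0 / (δ_{EE} + 1/k) = 0.12595 / (0.00463 + 0.000102) = 26.62 kip.
Moment equilibrium about D: M_D = Σ(load moments about D) − R_E·L = 579.3 − 26.62×10 = 313.1 kip·ft.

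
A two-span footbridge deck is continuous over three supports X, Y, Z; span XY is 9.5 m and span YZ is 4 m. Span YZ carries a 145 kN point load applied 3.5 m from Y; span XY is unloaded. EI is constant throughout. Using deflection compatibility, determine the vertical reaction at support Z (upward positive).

Take M_Y as the redundant. Released structure: two simple spans XY and YZ with a hinge at Y.
Rotations at Y on the released spans (each span's end-slope, ×1/EI):
  span YZ: point load 145 at a = 3.5: Pab(L + b)/(6LEI) = 47.58/EI
  relative rotation θ_0 = (0 + 47.58)/EI = 47.58/EI
A unit hogging moment at Y produces rotation L₁/(3EI) + L₂/(3EI) = 4.5/EI.
Compatibility: M_Y·(L₁+L₂)/(3EI) = θ_0, giving M_Y = 10.57 kN·m (hogging).
Span YZ, ΣM about Z: R_Y^{YZ}·4 = 72.5 + 10.57, so R_Y^{YZ} = 20.77 kN and R_Z = 145 − 20.77 = 124.2 kN.

R_Z = 124.2 kN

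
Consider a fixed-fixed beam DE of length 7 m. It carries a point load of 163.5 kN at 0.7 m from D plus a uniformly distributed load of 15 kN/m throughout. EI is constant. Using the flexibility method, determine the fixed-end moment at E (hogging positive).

Take the two fixed-end moments M_D, M_E as redundants; the released structure is the simple span DE.
End rotations of the released simple span under the applied load (×1/EI):
  at D: point load 163.5 at a = 0.7: Pab(L + b)/(6LEI) = 228.3/EI
  at E: point load 163.5 at a = 0.7: Pab(L + a)/(6LEI) = 132.2/EI
  at D: UDL 15: wL³/(24EI) = 214.4/EI
  at E: UDL 15: wL³/(24EI) = 214.4/EI
  θ_D0 = 442.7/EI,  θ_E0 = 346.6/EI
Flexibility coefficients: a unit moment at one end gives L/(3EI) there and L/(6EI) at the far end, so f₁₁ = f₂₂ = 2.333/EI and f₁₂ = f₂₁ = 1.167/EI.
Compatibility — zero rotation at each built-in end:
  2.333 M_D + 1.167 M_E = 442.7
  1.167 M_D + 2.333 M_E = 346.6
Solving the pair gives M_D = 154 kN·m and M_E = 71.55 kN·m (hogging).

M_E = 71.55 kN·m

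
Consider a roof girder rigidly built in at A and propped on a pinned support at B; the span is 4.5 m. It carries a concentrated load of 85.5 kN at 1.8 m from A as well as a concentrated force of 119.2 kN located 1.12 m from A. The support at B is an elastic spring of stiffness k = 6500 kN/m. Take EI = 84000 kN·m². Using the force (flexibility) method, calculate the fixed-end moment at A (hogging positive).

M_A = 199.2 kN·m

Remove the prop at B; the released (primary) structure is a cantilever built in at A.
Downward deflection at the released point B due to the loads:
  point load 85.5 at a = 1.8: Pa²(3L − a)/(6EI) = 540.2/EI
  point load 119.2 at a = 1.12: Pa²(3L − a)/(6EI) = 308.5/EI
  δ_0 = 848.7/EI
Flexibility coefficient — unit upward force at B: δ_{BB} = L³/(3EI) = 30.38/EI.
With EI = 84000 kN·m²: δ_0 = 0.010104 m and δ_{BB} = 0.000362 m/kN.
Compatibility — the spring shortens by R_B/k under the reaction it provides: δ_0 − R_B·δ_{BB} = R_B/k. With 1/k = 0.000154 m/kN, R_B = δ_0 / (δ_{BB} + 1/k) = 0.010104 / (0.000362 + 0.000154) = 19.6 kN.
Moment equilibrium about A: M_A = Σ(load moments about A) − R_B·L = 287.4 − 19.6×4.5 = 199.2 kN·m.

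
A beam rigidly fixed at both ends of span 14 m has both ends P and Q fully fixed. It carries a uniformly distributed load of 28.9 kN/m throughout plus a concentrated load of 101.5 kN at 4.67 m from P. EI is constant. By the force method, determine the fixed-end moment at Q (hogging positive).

M_Q = 577.4 kN·m

Take the two fixed-end moments M_P, M_Q as redundants; the released structure is the simple span PQ.
Simple-span end rotations at P and Q under the given loads:
  at P: UDL 28.9: wL³/(24EI) = 3304/EI
  at Q: UDL 28.9: wL³/(24EI) = 3304/EI
  at P: point load 101.5 at a = 4.67: Pab(L + b)/(6LEI) = 1228/EI
  at Q: point load 101.5 at a = 4.67: Pab(L + a)/(6LEI) = 982.9/EI
  θ_P0 = 4533/EI,  θ_Q0 = 4287/EI
Flexibility coefficients: a unit moment at one end gives L/(3EI) there and L/(6EI) at the far end, so f₁₁ = f₂₂ = 4.667/EI and f₁₂ = f₂₁ = 2.333/EI.
Compatibility — zero rotation at each built-in end:
  4.667 M_P + 2.333 M_Q = 4533
  2.333 M_P + 4.667 M_Q = 4287
Solving the pair gives M_P = 682.6 kN·m and M_Q = 577.4 kN·m (hogging).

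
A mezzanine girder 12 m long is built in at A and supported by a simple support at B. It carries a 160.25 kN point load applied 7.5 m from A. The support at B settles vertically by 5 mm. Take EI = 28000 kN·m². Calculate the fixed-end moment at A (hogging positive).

Take the reaction at B as the redundant and release it; the primary structure is a cantilever fixed at A.
Free-end deflection of the primary structure under the applied loading (downward +):
  point load 160.25 at a = 7.5: Pa²(3L − a)/(6EI) = 42817/EI
Flexibility coefficient — unit upward force at B: δ_{BB} = L³/(3EI) = 576/EI.
With EI = 28000 kN·m²: δ_0 = 1.5292 m and δ_{BB} = 0.020571 m/kN.
Compatibility — the beam at B must follow the support down by 0.005 m: δ_0 − R_B·δ_{BB} = 0.005, so R_B = (1.5292 − 0.005)/0.020571 = 74.09 kN.
Moment equilibrium about A: M_A = Σ(load moments about A) − R_B·L = 1202 − 74.09×12 = 312.8 kN·m.

M_A = 312.8 kN·m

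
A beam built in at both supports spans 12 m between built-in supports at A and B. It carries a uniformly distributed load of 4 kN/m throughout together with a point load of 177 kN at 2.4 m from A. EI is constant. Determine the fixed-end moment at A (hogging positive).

Take the two fixed-end moments M_A, M_B as redundants; the released structure is the simple span AB.
End rotations of the released simple span under the applied load (×1/EI):
  at A: UDL 4: wL³/(24EI) = 288/EI
  at B: UDL 4: wL³/(24EI) = 288/EI
  at A: point load 177 at a = 2.4: Pab(L + b)/(6LEI) = 1223/EI
  at B: point load 177 at a = 2.4: Pab(L + a)/(6LEI) = 815.6/EI
  θ_A0 = 1511/EI,  θ_B0 = 1104/EI
Flexibility coefficients: a unit moment at one end gives L/(3EI) there and L/(6EI) at the far end, so f₁₁ = f₂₂ = 4/EI and f₁₂ = f₂₁ = 2/EI.
Compatibility — zero rotation at each built-in end:
  4 M_A + 2 M_B = 1511
  2 M_A + 4 M_B = 1104
Solving the pair gives M_A = 319.9 kN·m and M_B = 116 kN·m (hogging).

M_A = 319.9 kN·m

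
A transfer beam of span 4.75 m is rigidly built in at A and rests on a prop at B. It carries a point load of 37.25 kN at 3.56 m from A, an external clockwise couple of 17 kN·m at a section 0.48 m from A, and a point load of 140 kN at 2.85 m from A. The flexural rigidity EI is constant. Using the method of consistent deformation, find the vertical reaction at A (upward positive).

R_A = 92.2 kN

Release the roller at B. Primary structure: cantilever fixed at A.
Primary-structure tip deflection at B by superposition:
  point load 37.25 at a = 3.56: Pa²(3L − a)/(6EI) = 841.1/EI
  clockwise couple 17 at a = 0.48: M₀a(2L − a)/(2EI) = 36.8/EI
  point load 140 at a = 2.85: Pa²(3L − a)/(6EI) = 2161/EI
  δ_0 = 3038/EI
Tip deflection under a unit load at B: L³/(3EI) = 35.72/EI.
The prop prevents deflection at B: R_B = δ_0/δ_{BB} = 3038/35.72 = 85.05 kN.
Vertical equilibrium: R_A = ΣP − R_B = 177.2 − 85.05 = 92.2 kN.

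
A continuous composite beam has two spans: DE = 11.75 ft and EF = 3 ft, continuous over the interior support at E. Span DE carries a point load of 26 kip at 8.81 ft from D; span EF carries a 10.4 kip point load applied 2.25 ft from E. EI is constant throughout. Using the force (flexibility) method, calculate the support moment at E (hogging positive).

Take M_E as the redundant. Released structure: two simple spans DE and EF with a hinge at E.
Discontinuity in slope at E on the released structure — sum the simple-span end rotations:
  span DE: point load 26 at a = 8.81: Pab(L + a)/(6LEI) = 196.4/EI
  span EF: point load 10.4 at a = 2.25: Pab(L + b)/(6LEI) = 3.656/EI
  relative rotation θ_0 = (196.4 + 3.656)/EI = 200.1/EI
A unit hogging moment at E produces rotation L₁/(3EI) + L₂/(3EI) = 4.917/EI.
Compatibility: M_E·(L₁+L₂)/(3EI) = θ_0, giving M_E = 40.69 kip·ft (hogging).

M_E = 40.69 kip·ft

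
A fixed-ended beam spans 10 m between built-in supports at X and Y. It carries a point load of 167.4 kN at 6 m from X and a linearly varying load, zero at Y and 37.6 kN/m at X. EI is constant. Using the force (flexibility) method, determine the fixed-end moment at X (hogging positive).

Release both end moments; the primary structure is a simply-supported span XY with redundants M_X and M_Y.
End rotations of the released simple span under the applied load (×1/EI):
  at X: point load 167.4 at a = 6: Pab(L + b)/(6LEI) = 937.4/EI
  at Y: point load 167.4 at a = 6: Pab(L + a)/(6LEI) = 1071/EI
  at X: triangular load, peak 37.6: w₀L³/(45EI) = 835.6/EI
  at Y: triangular load, peak 37.6: 7w₀L³/(360EI) = 731.1/EI
  θ_X0 = 1773/EI,  θ_Y0 = 1802/EI
Flexibility coefficients: a unit moment at one end gives L/(3EI) there and L/(6EI) at the far end, so f₁₁ = f₂₂ = 3.333/EI and f₁₂ = f₂₁ = 1.667/EI.
Compatibility — zero rotation at each built-in end:
  3.333 M_X + 1.667 M_Y = 1773
  1.667 M_X + 3.333 M_Y = 1802
Solving the pair gives M_X = 348.7 kN·m and M_Y = 366.4 kN·m (hogging).

M_X = 348.7 kN·m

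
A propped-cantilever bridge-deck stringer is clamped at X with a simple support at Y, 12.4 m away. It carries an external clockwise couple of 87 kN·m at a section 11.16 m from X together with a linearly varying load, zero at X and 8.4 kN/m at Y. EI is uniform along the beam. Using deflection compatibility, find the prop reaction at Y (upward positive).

Release the roller at Y. Primary structure: cantilever fixed at X.
Downward deflection at the released point Y due to the loads:
  clockwise couple 87 at a = 11.16: M₀a(2L − a)/(2EI) = 6622/EI
  triangular load, peak 8.4 at the free end: 11w₀L⁴/(120EI) = 18204/EI
  δ_0 = 24826/EI
Tip deflection under a unit load at Y: L³/(3EI) = 635.5/EI.
The prop prevents deflection at Y: R_Y = δ_0/δ_{YY} = 24826/635.5 = 39.06 kN.

R_Y = 39.06 kN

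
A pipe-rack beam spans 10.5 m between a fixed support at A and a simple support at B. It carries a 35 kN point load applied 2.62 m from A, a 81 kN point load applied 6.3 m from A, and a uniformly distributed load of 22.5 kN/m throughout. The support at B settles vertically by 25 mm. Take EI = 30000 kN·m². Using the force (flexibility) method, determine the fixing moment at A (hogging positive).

Choose R_B as the redundant. The primary structure is the cantilever fixed at A.
Downward deflection at the released point B due to the loads:
  point load 35 at a = 2.62: Pa²(3L − a)/(6EI) = 1156/EI
  point load 81 at a = 6.3: Pa²(3L − a)/(6EI) = 13503/EI
  UDL 22.5: wL⁴/(8EI) = 34186/EI
  δ_0 = 48845/EI
Tip deflection under a unit load at B: L³/(3EI) = 385.9/EI.
With EI = 30000 kN·m²: δ_0 = 1.6282 m and δ_{BB} = 0.012863 m/kN.
Compatibility — the beam at B must follow the support down by 0.025 m: δ_0 − R_B·δ_{BB} = 0.025, so R_B = (1.6282 − 0.025)/0.012863 = 124.6 kN.
Moment equilibrium about A: M_A = Σ(load moments about A) − R_B·L = 1842 − 124.6×10.5 = 533.6 kN·m.

M_A = 533.6 kN·m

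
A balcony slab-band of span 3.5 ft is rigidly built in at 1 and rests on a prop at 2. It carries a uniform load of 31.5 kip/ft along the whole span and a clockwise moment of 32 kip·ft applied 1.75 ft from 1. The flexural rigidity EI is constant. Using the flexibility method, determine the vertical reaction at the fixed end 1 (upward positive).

Release the roller at 2. Primary structure: cantilever fixed at 1.
Primary-structure tip deflection at 2 by superposition:
  UDL 31.5: wL⁴/(8EI) = 590.9/EI
  clockwise couple 32 at a = 1.75: M₀a(2L − a)/(2EI) = 147/EI
  δ_0 = 737.9/EI
Flexibility coefficient — unit upward force at 2: δ_{22} = L³/(3EI) = 14.29/EI.
The prop prevents deflection at 2: R_2 = δ_0/δ_{22} = 737.9/14.29 = 51.63 kip.
Vertical equilibrium: R_1 = ΣP − R_2 = 110.2 − 51.63 = 58.62 kip.

R_1 = 58.62 kip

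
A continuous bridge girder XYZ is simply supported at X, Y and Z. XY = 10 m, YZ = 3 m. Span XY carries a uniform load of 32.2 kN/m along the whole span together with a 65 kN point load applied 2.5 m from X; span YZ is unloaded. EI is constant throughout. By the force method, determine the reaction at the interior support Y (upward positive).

R_Y = 336.8 kN

Take M_Y as the redundant. Released structure: two simple spans XY and YZ with a hinge at Y.
Rotations at Y on the released spans (each span's end-slope, ×1/EI):
  span XY: UDL 32.2: wL³/(24EI) = 1342/EI
  span XY: point load 65 at a = 2.5: Pab(L + a)/(6LEI) = 253.9/EI
  relative rotation θ_0 = (1596 + 0)/EI = 1596/EI
A unit hogging moment at Y produces rotation L₁/(3EI) + L₂/(3EI) = 4.333/EI.
Compatibility: M_Y·(L₁+L₂)/(3EI) = θ_0, giving M_Y = 368.2 kN·m (hogging).
Span XY, ΣM about X with M_Y applied at Y: R_Y^{XY}·10 = 1772 + 368.2, so R_Y^{XY} = 214.1 kN and R_X = 387 − 214.1 = 172.9 kN.
Span YZ, ΣM about Z: R_Y^{YZ}·3 = 0 + 368.2, so R_Y^{YZ} = 122.7 kN and R_Z = 0 − 122.7 = -122.7 kN.
R_Y = 214.1 + 122.7 = 336.8 kN.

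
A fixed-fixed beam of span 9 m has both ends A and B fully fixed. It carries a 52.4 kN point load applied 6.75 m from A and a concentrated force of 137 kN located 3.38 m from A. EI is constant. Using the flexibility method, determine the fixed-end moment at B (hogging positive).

Take the two fixed-end moments M_A, M_B as redundants; the released structure is the simple span AB.
Simple-span end rotations at A and B under the given loads:
  at A: point load 52.4 at a = 6.75: Pab(L + b)/(6LEI) = 165.8/EI
  at B: point load 52.4 at a = 6.75: Pab(L + a)/(6LEI) = 232.1/EI
  at A: point load 137 at a = 3.38: Pab(L + b)/(6LEI) = 704.6/EI
  at B: point load 137 at a = 3.38: Pab(L + a)/(6LEI) = 596.6/EI
  θ_A0 = 870.4/EI,  θ_B0 = 828.7/EI
Flexibility coefficients: a unit moment at one end gives L/(3EI) there and L/(6EI) at the far end, so f₁₁ = f₂₂ = 3/EI and f₁₂ = f₂₁ = 1.5/EI.
Compatibility — zero rotation at each built-in end:
  3 M_A + 1.5 M_B = 870.4
  1.5 M_A + 3 M_B = 828.7
Solving the pair gives M_A = 202.7 kN·m and M_B = 174.9 kN·m (hogging).

M_B = 174.9 kN·m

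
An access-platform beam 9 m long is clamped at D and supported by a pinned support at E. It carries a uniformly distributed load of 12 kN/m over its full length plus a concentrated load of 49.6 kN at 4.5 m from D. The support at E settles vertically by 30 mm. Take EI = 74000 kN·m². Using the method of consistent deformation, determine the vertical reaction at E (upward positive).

Take the reaction at E as the redundant and release it; the primary structure is a cantilever fixed at D.
Free-end deflection of the primary structure under the applied loading (downward +):
  UDL 12: wL⁴/(8EI) = 9842/EI
  point load 49.6 at a = 4.5: Pa²(3L − a)/(6EI) = 3766/EI
  δ_0 = 13608/EI
Flexibility coefficient — unit upward force at E: δ_{EE} = L³/(3EI) = 243/EI.
With EI = 74000 kN·m²: δ_0 = 0.18389 m and δ_{EE} = 0.003284 m/kN.
Compatibility — the beam at E must follow the support down by 0.03 m: δ_0 − R_E·δ_{EE} = 0.03, so R_E = (0.18389 − 0.03)/0.003284 = 46.86 kN.

R_E = 46.86 kN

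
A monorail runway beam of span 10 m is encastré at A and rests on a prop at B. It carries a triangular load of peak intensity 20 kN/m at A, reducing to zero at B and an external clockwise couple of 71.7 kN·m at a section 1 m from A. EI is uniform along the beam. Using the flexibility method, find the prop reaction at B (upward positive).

Remove the prop at B; the released (primary) structure is a cantilever built in at A.
Free-end deflection of the primary structure under the applied loading (downward +):
  triangular load, peak 20 at the fixed end: w₀L⁴/(30EI) = 6667/EI
  clockwise couple 71.7 at a = 1: M₀a(2L − a)/(2EI) = 681.1/EI
  δ_0 = 7348/EI
Flexibility coefficient — unit upward force at B: δ_{BB} = L³/(3EI) = 333.3/EI.
Compatibility at B: δ_0 − R_B·δ_{BB} = 0, so R_B = 7348/333.3 = 22.04 kN.

R_B = 22.04 kN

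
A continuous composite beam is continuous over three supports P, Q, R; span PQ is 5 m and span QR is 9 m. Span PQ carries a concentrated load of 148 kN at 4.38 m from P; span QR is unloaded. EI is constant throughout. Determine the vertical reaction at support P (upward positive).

R_P = 12.97 kN

Release continuity at Q by inserting a hinge; the redundant is the internal moment M_Q. The primary structure is two simply-supported spans PQ and QR.
Discontinuity in slope at Q on the released structure — sum the simple-span end rotations:
  span PQ: point load 148 at a = 4.38: Pab(L + a)/(6LEI) = 125.7/EI
  relative rotation θ_0 = (125.7 + 0)/EI = 125.7/EI
A unit hogging moment at Q produces rotation L₁/(3EI) + L₂/(3EI) = 4.667/EI.
Compatibility: M_Q·(L₁+L₂)/(3EI) = θ_0, giving M_Q = 26.93 kN·m (hogging).
Span PQ, ΣM about P with M_Q applied at Q: R_Q^{PQ}·5 = 648.2 + 26.93, so R_Q^{PQ} = 135 kN and R_P = 148 − 135 = 12.97 kN.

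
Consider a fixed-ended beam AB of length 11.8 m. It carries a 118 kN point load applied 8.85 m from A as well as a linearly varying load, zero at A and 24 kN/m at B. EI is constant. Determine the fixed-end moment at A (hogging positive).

M_A = 176.7 kN·m

Release both end moments; the primary structure is a simply-supported span AB with redundants M_A and M_B.
On the primary (simply-supported) span, the end slopes from the loading are:
  at A: point load 118 at a = 8.85: Pab(L + b)/(6LEI) = 641.8/EI
  at B: point load 118 at a = 8.85: Pab(L + a)/(6LEI) = 898.5/EI
  at A: triangular load, peak 24: 7w₀L³/(360EI) = 766.7/EI
  at B: triangular load, peak 24: w₀L³/(45EI) = 876.3/EI
  θ_A0 = 1409/EI,  θ_B0 = 1775/EI
Flexibility coefficients: a unit moment at one end gives L/(3EI) there and L/(6EI) at the far end, so f₁₁ = f₂₂ = 3.933/EI and f₁₂ = f₂₁ = 1.967/EI.
Compatibility — zero rotation at each built-in end:
  3.933 M_A + 1.967 M_B = 1409
  1.967 M_A + 3.933 M_B = 1775
Solving the pair gives M_A = 176.7 kN·m and M_B = 362.9 kN·m (hogging).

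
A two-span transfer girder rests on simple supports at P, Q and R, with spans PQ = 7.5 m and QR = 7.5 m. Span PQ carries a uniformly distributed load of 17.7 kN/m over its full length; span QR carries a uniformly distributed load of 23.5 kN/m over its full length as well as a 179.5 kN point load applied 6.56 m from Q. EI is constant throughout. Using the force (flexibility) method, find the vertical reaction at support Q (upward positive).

R_Q = 226.7 kN

Take M_Q as the redundant. Released structure: two simple spans PQ and QR with a hinge at Q.
Discontinuity in slope at Q on the released structure — sum the simple-span end rotations:
  span PQ: UDL 17.7: wL³/(24EI) = 311.1/EI
  span QR: UDL 23.5: wL³/(24EI) = 413.1/EI
  span QR: point load 179.5 at a = 6.56: Pab(L + b)/(6LEI) = 207.6/EI
  relative rotation θ_0 = (311.1 + 620.7)/EI = 931.8/EI
A unit hogging moment at Q produces rotation L₁/(3EI) + L₂/(3EI) = 5/EI.
Slope continuity at Q: θ_0 = M_Q·5/EI, so M_Q = 931.8/5 = 186.4 kN·m (hogging).
Span PQ, ΣM about P with M_Q applied at Q: R_Q^{PQ}·7.5 = 497.8 + 186.4, so R_Q^{PQ} = 91.22 kN and R_P = 132.8 − 91.22 = 41.53 kN.
Span QR, ΣM about R: R_Q^{QR}·7.5 = 829.7 + 186.4, so R_Q^{QR} = 135.5 kN and R_R = 355.8 − 135.5 = 220.3 kN.
R_Q = 91.22 + 135.5 = 226.7 kN.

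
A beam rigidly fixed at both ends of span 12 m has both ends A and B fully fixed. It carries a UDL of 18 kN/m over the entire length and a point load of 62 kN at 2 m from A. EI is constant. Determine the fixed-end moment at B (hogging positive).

M_B = 233.2 kN·m

Take the two fixed-end moments M_A, M_B as redundants; the released structure is the simple span AB.
On the primary (simply-supported) span, the end slopes from the loading are:
  at A: UDL 18: wL³/(24EI) = 1296/EI
  at B: UDL 18: wL³/(24EI) = 1296/EI
  at A: point load 62 at a = 2: Pab(L + b)/(6LEI) = 378.9/EI
  at B: point load 62 at a = 2: Pab(L + a)/(6LEI) = 241.1/EI
  θ_A0 = 1675/EI,  θ_B0 = 1537/EI
Flexibility coefficients: a unit moment at one end gives L/(3EI) there and L/(6EI) at the far end, so f₁₁ = f₂₂ = 4/EI and f₁₂ = f₂₁ = 2/EI.
Compatibility — zero rotation at each built-in end:
  4 M_A + 2 M_B = 1675
  2 M_A + 4 M_B = 1537
Solving the pair gives M_A = 302.1 kN·m and M_B = 233.2 kN·m (hogging).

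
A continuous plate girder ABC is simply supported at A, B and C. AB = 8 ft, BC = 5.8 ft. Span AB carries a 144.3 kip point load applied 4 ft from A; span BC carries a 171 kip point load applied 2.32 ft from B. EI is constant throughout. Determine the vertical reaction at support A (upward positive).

Take M_B as the redundant. Released structure: two simple spans AB and BC with a hinge at B.
End slopes at the hinge B, treating each span as simply supported:
  span AB: point load 144.3 at a = 4: Pab(L + a)/(6LEI) = 577.2/EI
  span BC: point load 171 at a = 2.32: Pab(L + b)/(6LEI) = 368.2/EI
  relative rotation θ_0 = (577.2 + 368.2)/EI = 945.4/EI
A unit hogging moment at B produces rotation L₁/(3EI) + L₂/(3EI) = 4.6/EI.
Compatibility: M_B·(L₁+L₂)/(3EI) = θ_0, giving M_B = 205.5 kip·ft (hogging).
Span AB, ΣM about A with M_B applied at B: R_B^{AB}·8 = 577.2 + 205.5, so R_B^{AB} = 97.84 kip and R_A = 144.3 − 97.84 = 46.46 kip.

R_A = 46.46 kip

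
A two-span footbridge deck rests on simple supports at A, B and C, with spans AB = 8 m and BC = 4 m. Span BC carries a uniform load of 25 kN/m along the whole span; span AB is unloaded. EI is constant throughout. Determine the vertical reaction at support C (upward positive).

R_C = 45.83 kN

Insert a hinge at B; M_B is the redundant, and each span becomes simply supported.
Rotations at B on the released spans (each span's end-slope, ×1/EI):
  span BC: UDL 25: wL³/(24EI) = 66.67/EI
  relative rotation θ_0 = (0 + 66.67)/EI = 66.67/EI
A unit hogging moment at B produces rotation L₁/(3EI) + L₂/(3EI) = 4/EI.
Compatibility: M_B·(L₁+L₂)/(3EI) = θ_0, giving M_B = 16.67 kN·m (hogging).
Span BC, ΣM about C: R_B^{BC}·4 = 200 + 16.67, so R_B^{BC} = 54.17 kN and R_C = 100 − 54.17 = 45.83 kN.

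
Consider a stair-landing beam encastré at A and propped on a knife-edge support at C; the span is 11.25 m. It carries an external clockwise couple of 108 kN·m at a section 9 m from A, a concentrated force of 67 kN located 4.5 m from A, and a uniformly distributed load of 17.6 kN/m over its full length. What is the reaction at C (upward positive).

R_C = 102 kN

Remove the prop at C; the released (primary) structure is a cantilever built in at A.
Deflection at C on the released cantilever, summing each load's contribution:
  clockwise couple 108 at a = 9: M₀a(2L − a)/(2EI) = 6561/EI
  point load 67 at a = 4.5: Pa²(3L − a)/(6EI) = 6614/EI
  UDL 17.6: wL⁴/(8EI) = 35240/EI
  δ_0 = 48415/EI
Flexibility coefficient — unit upward force at C: δ_{CC} = L³/(3EI) = 474.6/EI.
The prop prevents deflection at C: R_C = δ_0/δ_{CC} = 48415/474.6 = 102 kN.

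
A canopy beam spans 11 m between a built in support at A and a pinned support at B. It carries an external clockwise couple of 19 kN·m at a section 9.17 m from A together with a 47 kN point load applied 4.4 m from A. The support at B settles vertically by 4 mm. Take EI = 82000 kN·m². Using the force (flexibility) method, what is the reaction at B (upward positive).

R_B = 11.56 kN

Release the roller at B. Primary structure: cantilever fixed at A.
Primary-structure tip deflection at B by superposition:
  clockwise couple 19 at a = 9.17: M₀a(2L − a)/(2EI) = 1118/EI
  point load 47 at a = 4.4: Pa²(3L − a)/(6EI) = 4337/EI
  δ_0 = 5455/EI
Flexibility coefficient — unit upward force at B: δ_{BB} = L³/(3EI) = 443.7/EI.
With EI = 82000 kN·m²: δ_0 = 0.066524 m and δ_{BB} = 0.005411 m/kN.
Compatibility — the beam at B must follow the support down by 0.004 m: δ_0 − R_B·δ_{BB} = 0.004, so R_B = (0.066524 − 0.004)/0.005411 = 11.56 kN.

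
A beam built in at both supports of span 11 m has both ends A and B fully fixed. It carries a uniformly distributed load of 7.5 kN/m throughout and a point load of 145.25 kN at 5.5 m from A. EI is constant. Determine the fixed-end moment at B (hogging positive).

Release both end moments; the primary structure is a simply-supported span AB with redundants M_A and M_B.
Simple-span end rotations at A and B under the given loads:
  at A: UDL 7.5: wL³/(24EI) = 415.9/EI
  at B: UDL 7.5: wL³/(24EI) = 415.9/EI
  at A: point load 145.25 at a = 5.5: Pab(L + b)/(6LEI) = 1098/EI
  at B: point load 145.25 at a = 5.5: Pab(L + a)/(6LEI) = 1098/EI
  θ_A0 = 1514/EI,  θ_B0 = 1514/EI
Flexibility coefficients: a unit moment at one end gives L/(3EI) there and L/(6EI) at the far end, so f₁₁ = f₂₂ = 3.667/EI and f₁₂ = f₂₁ = 1.833/EI.
Compatibility — zero rotation at each built-in end:
  3.667 M_A + 1.833 M_B = 1514
  1.833 M_A + 3.667 M_B = 1514
Solving the pair gives M_A = 275.3 kN·m and M_B = 275.3 kN·m (hogging).

M_B = 275.3 kN·m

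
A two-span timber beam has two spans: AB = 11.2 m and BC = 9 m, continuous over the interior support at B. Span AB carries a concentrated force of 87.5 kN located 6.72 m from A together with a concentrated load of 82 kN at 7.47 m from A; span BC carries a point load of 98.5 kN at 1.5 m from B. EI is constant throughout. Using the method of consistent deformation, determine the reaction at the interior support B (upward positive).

Release continuity at B by inserting a hinge; the redundant is the internal moment M_B. The primary structure is two simply-supported spans AB and BC.
Rotations at B on the released spans (each span's end-slope, ×1/EI):
  span AB: point load 87.5 at a = 6.72: Pab(L + a)/(6LEI) = 702.5/EI
  span AB: point load 82 at a = 7.47: Pab(L + a)/(6LEI) = 634.8/EI
  span BC: point load 98.5 at a = 1.5: Pab(L + b)/(6LEI) = 338.6/EI
  relative rotation θ_0 = (1337 + 338.6)/EI = 1676/EI
A unit hogging moment at B produces rotation L₁/(3EI) + L₂/(3EI) = 6.733/EI.
Compatibility: M_B·(L₁+L₂)/(3EI) = θ_0, giving M_B = 248.9 kN·m (hogging).
Span AB, ΣM about A with M_B applied at B: R_B^{AB}·11.2 = 1201 + 248.9, so R_B^{AB} = 129.4 kN and R_A = 169.5 − 129.4 = 40.09 kN.
Span BC, ΣM about C: R_B^{BC}·9 = 738.8 + 248.9, so R_B^{BC} = 109.7 kN and R_C = 98.5 − 109.7 = -11.24 kN.
R_B = 129.4 + 109.7 = 239.2 kN.

R_B = 239.2 kN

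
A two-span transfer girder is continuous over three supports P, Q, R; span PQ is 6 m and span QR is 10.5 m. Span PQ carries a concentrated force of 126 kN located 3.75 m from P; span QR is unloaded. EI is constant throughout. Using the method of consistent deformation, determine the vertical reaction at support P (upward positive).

Release continuity at Q by inserting a hinge; the redundant is the internal moment M_Q. The primary structure is two simply-supported spans PQ and QR.
End slopes at the hinge Q, treating each span as simply supported:
  span PQ: point load 126 at a = 3.75: Pab(L + a)/(6LEI) = 287.9/EI
  relative rotation θ_0 = (287.9 + 0)/EI = 287.9/EI
A unit hogging moment at Q produces rotation L₁/(3EI) + L₂/(3EI) = 5.5/EI.
Slope continuity at Q: θ_0 = M_Q·5.5/EI, so M_Q = 287.9/5.5 = 52.35 kN·m (hogging).
Span PQ, ΣM about P with M_Q applied at Q: R_Q^{PQ}·6 = 472.5 + 52.35, so R_Q^{PQ} = 87.48 kN and R_P = 126 − 87.48 = 38.52 kN.

R_P = 38.52 kN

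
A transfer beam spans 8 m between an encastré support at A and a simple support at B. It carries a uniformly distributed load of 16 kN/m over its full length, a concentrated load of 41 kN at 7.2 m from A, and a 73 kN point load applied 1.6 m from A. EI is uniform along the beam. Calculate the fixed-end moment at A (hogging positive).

M_A = 228.3 kN·m

Release the roller at B. Primary structure: cantilever fixed at A.
Free-end deflection of the primary structure under the applied loading (downward +):
  UDL 16: wL⁴/(8EI) = 8192/EI
  point load 41 at a = 7.2: Pa²(3L − a)/(6EI) = 5951/EI
  point load 73 at a = 1.6: Pa²(3L − a)/(6EI) = 697.7/EI
  δ_0 = 14841/EI
Tip deflection under a unit load at B: L³/(3EI) = 170.7/EI.
Compatibility at B: δ_0 − R_B·δ_{BB} = 0, so R_B = 14841/170.7 = 86.96 kN.
Moment equilibrium about A: M_A = Σ(load moments about A) − R_B·L = 924 − 86.96×8 = 228.3 kN·m.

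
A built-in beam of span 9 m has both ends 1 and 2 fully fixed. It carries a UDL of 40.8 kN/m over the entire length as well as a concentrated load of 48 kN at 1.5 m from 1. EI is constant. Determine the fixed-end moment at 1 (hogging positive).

Take the two fixed-end moments M_1, M_2 as redundants; the released structure is the simple span 12.
End rotations of the released simple span under the applied load (×1/EI):
  at 1: UDL 40.8: wL³/(24EI) = 1239/EI
  at 2: UDL 40.8: wL³/(24EI) = 1239/EI
  at 1: point load 48 at a = 1.5: Pab(L + b)/(6LEI) = 165/EI
  at 2: point load 48 at a = 1.5: Pab(L + a)/(6LEI) = 105/EI
  θ_10 = 1404/EI,  θ_20 = 1344/EI
Flexibility coefficients: a unit moment at one end gives L/(3EI) there and L/(6EI) at the far end, so f₁₁ = f₂₂ = 3/EI and f₁₂ = f₂₁ = 1.5/EI.
Compatibility — zero rotation at each built-in end:
  3 M_1 + 1.5 M_2 = 1404
  1.5 M_1 + 3 M_2 = 1344
Solving the pair gives M_1 = 325.4 kN·m and M_2 = 285.4 kN·m (hogging).

M_1 = 325.4 kN·m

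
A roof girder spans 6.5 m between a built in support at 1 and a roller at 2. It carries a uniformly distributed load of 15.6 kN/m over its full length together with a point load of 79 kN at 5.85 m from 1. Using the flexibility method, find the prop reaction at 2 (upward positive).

R_2 = 105.2 kN

Release the roller at 2. Primary structure: cantilever fixed at 1.
Primary-structure tip deflection at 2 by superposition:
  UDL 15.6: wL⁴/(8EI) = 3481/EI
  point load 79 at a = 5.85: Pa²(3L − a)/(6EI) = 6151/EI
  δ_0 = 9632/EI
Flexibility coefficient — unit upward force at 2: δ_{22} = L³/(3EI) = 91.54/EI.
Compatibility at 2: δ_0 − R_2·δ_{22} = 0, so R_2 = 9632/91.54 = 105.2 kN.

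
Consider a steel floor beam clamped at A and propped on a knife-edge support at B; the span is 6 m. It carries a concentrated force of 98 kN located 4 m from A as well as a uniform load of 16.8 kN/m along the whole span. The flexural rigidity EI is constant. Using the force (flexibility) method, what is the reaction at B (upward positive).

R_B = 88.61 kN

Release the roller at B. Primary structure: cantilever fixed at A.
Free-end deflection of the primary structure under the applied loading (downward +):
  point load 98 at a = 4: Pa²(3L − a)/(6EI) = 3659/EI
  UDL 16.8: wL⁴/(8EI) = 2722/EI
  δ_0 = 6380/EI
Tip deflection under a unit load at B: L³/(3EI) = 72/EI.
The prop prevents deflection at B: R_B = δ_0/δ_{BB} = 6380/72 = 88.61 kN.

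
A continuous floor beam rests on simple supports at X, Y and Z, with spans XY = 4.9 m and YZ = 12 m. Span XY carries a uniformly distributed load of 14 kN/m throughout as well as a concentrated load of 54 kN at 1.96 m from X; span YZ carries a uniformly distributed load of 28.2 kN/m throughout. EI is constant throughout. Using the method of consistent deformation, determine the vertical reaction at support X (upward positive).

R_X = -11.97 kN

Take M_Y as the redundant. Released structure: two simple spans XY and YZ with a hinge at Y.
Rotations at Y on the released spans (each span's end-slope, ×1/EI):
  span XY: UDL 14: wL³/(24EI) = 68.63/EI
  span XY: point load 54 at a = 1.96: Pab(L + a)/(6LEI) = 72.61/EI
  span YZ: UDL 28.2: wL³/(24EI) = 2030/EI
  relative rotation θ_0 = (141.2 + 2030)/EI = 2172/EI
A unit hogging moment at Y produces rotation L₁/(3EI) + L₂/(3EI) = 5.633/EI.
Slope continuity at Y: θ_0 = M_Y·5.633/EI, so M_Y = 2172/5.633 = 385.5 kN·m (hogging).
Span XY, ΣM about X with M_Y applied at Y: R_Y^{XY}·4.9 = 273.9 + 385.5, so R_Y^{XY} = 134.6 kN and R_X = 122.6 − 134.6 = -11.97 kN.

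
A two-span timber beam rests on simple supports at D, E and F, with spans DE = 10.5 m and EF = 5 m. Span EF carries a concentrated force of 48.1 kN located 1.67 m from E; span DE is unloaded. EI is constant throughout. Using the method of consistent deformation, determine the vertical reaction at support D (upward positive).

R_D = -1.369 kN

Insert a hinge at E; M_E is the redundant, and each span becomes simply supported.
Discontinuity in slope at E on the released structure — sum the simple-span end rotations:
  span EF: point load 48.1 at a = 1.67: Pab(L + b)/(6LEI) = 74.27/EI
  relative rotation θ_0 = (0 + 74.27)/EI = 74.27/EI
A unit hogging moment at E produces rotation L₁/(3EI) + L₂/(3EI) = 5.167/EI.
Compatibility: M_E·(L₁+L₂)/(3EI) = θ_0, giving M_E = 14.38 kN·m (hogging).
Span DE, ΣM about D with M_E applied at E: R_E^{DE}·10.5 = 0 + 14.38, so R_E^{DE} = 1.369 kN and R_D = 0 − 1.369 = -1.369 kN.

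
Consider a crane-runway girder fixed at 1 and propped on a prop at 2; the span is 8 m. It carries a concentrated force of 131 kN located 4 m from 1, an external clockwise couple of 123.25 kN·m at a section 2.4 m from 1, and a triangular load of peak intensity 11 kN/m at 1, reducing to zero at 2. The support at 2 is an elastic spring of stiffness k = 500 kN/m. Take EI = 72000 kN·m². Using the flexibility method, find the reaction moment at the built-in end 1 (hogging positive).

M_1 = 497.6 kN·m

Release the roller at 2. Primary structure: cantilever fixed at 1.
Downward deflection at the released point 2 due to the loads:
  point load 131 at a = 4: Pa²(3L − a)/(6EI) = 6987/EI
  clockwise couple 123.25 at a = 2.4: M₀a(2L − a)/(2EI) = 2011/EI
  triangular load, peak 11 at the fixed end: w₀L⁴/(30EI) = 1502/EI
  δ_0 = 10500/EI
Tip deflection under a unit load at 2: L³/(3EI) = 170.7/EI.
With EI = 72000 kN·m²: δ_0 = 0.14583 m and δ_{22} = 0.00237 m/kN.
Compatibility — the spring shortens by R_2/k under the reaction it provides: δ_0 − R_2·δ_{22} = R_2/k. With 1/k = 0.002 m/kN, R_2 = δ_0 / (δ_{22} + 1/k) = 0.14583 / (0.00237 + 0.002) = 33.37 kN.
Moment equilibrium about 1: M_1 = Σ(load moments about 1) − R_2·L = 764.6 − 33.37×8 = 497.6 kN·m.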